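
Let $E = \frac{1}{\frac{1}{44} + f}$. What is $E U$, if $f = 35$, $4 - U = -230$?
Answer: $\frac{10296}{1541} \approx 6.6814$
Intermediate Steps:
$U = 234$ ($U = 4 - -230 = 4 + 230 = 234$)
$E = \frac{44}{1541}$ ($E = \frac{1}{\frac{1}{44} + 35} = \frac{1}{\frac{1541}{44}} = \frac{44}{1541} \approx 0.028553$)
$E U = \frac{44}{1541} \cdot 234 = \frac{10296}{1541}$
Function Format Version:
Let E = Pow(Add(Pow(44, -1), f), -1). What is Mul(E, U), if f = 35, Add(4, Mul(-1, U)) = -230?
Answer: Rational(10296, 1541) ≈ 6.6814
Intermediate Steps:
U = 234 (U = Add(4, Mul(-1, -230)) = Add(4, 230) = 234)
E = Rational(44, 1541) (E = Pow(Add(Pow(44, -1), 35), -1) = Pow(Add(Rational(1, 44), 35), -1) = Pow(Rational(1541, 44), -1) = Rational(44, 1541) ≈ 0.028553)
Mul(E, U) = Mul(Rational(44, 1541), 234) = Rational(10296, 1541)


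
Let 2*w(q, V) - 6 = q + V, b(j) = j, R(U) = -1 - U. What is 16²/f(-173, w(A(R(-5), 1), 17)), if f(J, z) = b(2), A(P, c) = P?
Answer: 128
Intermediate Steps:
w(q, V) = 3 + V/2 + q/2 (w(q, V) = 3 + (q + V)/2 = 3 + (V + q)/2 = 3 + (V/2 + q/2) = 3 + V/2 + q/2)
f(J, z) = 2
16²/f(-173, w(A(R(-5), 1), 17)) = 16²/2 = 256*(½) = 128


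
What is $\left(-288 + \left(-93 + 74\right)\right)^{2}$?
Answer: $94249$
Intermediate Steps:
$\left(-288 + \left(-93 + 74\right)\right)^{2} = \left(-288 - 19\right)^{2} = \left(-307\right)^{2} = 94249$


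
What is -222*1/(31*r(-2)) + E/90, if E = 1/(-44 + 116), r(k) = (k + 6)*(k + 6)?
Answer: -89879/200880 ≈ -0.44743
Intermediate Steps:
r(k) = (6 + k)**2 (r(k) = (6 + k)*(6 + k) = (6 + k)**2)
E = 1/72 ≈ 0.013889
-222*1/(31*r(-2)) + E/90 = -222*1/(31*(6 - 2)**2) + (1/72)/90 = -222/(4**2*31) + (1/72)*(1/90) = -222/(16*31) + 1/6480 = -222/496 + 1/6480 = -222*1/496 + 1/6480 = -111/248 + 1/6480 = -89879/200880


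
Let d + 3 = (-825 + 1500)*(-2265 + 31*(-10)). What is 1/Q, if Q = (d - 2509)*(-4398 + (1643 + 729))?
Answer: 1/3526530562 ≈ 2.8356e-10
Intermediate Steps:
d = -1738128 (d = -3 + (-825 + 1500)*(-2265 + 31*(-10)) = -3 + 675*(-2265 - 310) = -3 + 675*(-2575) = -3 - 1738125 = -1738128)
Q = 3526530562 (Q = (-1738128 - 2509)*(-4398 + (1643 + 729)) = -1740637*(-4398 + 2372) = -1740637*(-2026) = 3526530562)
1/Q = 1/3526530562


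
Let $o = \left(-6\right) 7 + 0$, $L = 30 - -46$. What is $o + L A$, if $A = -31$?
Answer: $-2398$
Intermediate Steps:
$L = 76$ ($L = 30 + 46 = 76$)
$o = -42$ ($o = -42 + 0 = -42$)
$o + L A = -42 + 76 \left(-31\right) = -42 - 2356 = -2398$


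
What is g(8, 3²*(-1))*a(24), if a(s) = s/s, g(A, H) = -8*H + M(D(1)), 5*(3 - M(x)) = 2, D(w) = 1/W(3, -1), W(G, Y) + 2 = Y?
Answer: 373/5 ≈ 74.600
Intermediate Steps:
W(G, Y) = -2 + Y
D(w) = -⅓ (D(w) = 1/(-2 - 1) = 1/(-3) = -⅓)
M(x) = 13/5 (M(x) = 3 - ⅕*2 = 3 - ⅖ = 13/5)
g(A, H) = 13/5 - 8*H (g(A, H) = -8*H + 13/5 = 13/5 - 8*H)
a(s) = 1
g(8, 3²*(-1))*a(24) = (13/5 - 8*3²*(-1))*1 = (13/5 - 72*(-1))*1 = (13/5 - 8*(-9))*1 = (13/5 + 72)*1 = (373/5)*1 = 373/5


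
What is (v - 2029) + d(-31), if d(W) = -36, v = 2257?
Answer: 192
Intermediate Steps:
(v - 2029) + d(-31) = (2257 - 2029) - 36 = 228 - 36 = 192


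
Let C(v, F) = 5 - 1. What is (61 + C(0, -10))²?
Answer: 4225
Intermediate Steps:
C(v, F) = 4
(61 + C(0, -10))² = (61 + 4)² = 65² = 4225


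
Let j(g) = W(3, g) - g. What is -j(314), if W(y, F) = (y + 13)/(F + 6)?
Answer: 6279/20 ≈ 313.95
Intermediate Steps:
W(y, F) = (13 + y)/(6 + F)
j(g) = -g + 16/(6 + g) (j(g) = (13 + 3)/(6 + g) - g = 16/(6 + g) - g = -g + 16/(6 + g))
-j(314) = -(16 - 1*314*(6 + 314))/(6 + 314) = -(16 - 1*314*320)/320 = -(16 - 100480)/320 = -(-100464)/320 = -1*(-6279/20) = 6279/20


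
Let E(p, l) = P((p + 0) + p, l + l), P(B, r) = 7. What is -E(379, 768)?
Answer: -7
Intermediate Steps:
E(p, l) = 7
-E(379, 768) = -1*7 = -7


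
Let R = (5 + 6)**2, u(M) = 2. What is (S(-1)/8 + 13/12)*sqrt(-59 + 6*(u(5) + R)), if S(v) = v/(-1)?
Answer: 29*sqrt(679)/24 ≈ 31.486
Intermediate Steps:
S(v) = -v (S(v) = v*(-1) = -v)
R = 121 (R = 11**2 = 121)
(S(-1)/8 + 13/12)*sqrt(-59 + 6*(u(5) + R)) = (-1*(-1)/8 + 13/12)*sqrt(-59 + 6*(2 + 121)) = (1*(1/8) + 13*(1/12))*sqrt(-59 + 6*123) = (1/8 + 13/12)*sqrt(-59 + 738) = 29*sqrt(679)/24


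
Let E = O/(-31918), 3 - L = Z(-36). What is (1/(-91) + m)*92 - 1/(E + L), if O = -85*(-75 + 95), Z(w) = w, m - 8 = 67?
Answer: 391280511539/56715841 ≈ 6899.0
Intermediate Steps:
m = 75 (m = 8 + 67 = 75)
L = 39 (L = 3 - 1*(-36) = 3 + 36 = 39)
O = -1700 (O = -85*20 = -1700)
E = 850/15959 (E = -1700/(-31918) = -1700*(-1/31918) = 850/15959 ≈ 0.053261)
(1/(-91) + m)*92 - 1/(E + L) = (1/(-91) + 75)*92 - 1/(850/15959 + 39) = (-1/91 + 75)*92 - 1/623251/15959 = (6824/91)*92 - 1*15959/623251 = 627808/91 - 15959/623251 = 391280511539/56715841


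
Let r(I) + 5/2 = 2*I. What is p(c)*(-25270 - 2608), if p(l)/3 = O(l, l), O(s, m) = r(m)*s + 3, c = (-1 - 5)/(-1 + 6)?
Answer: -18566748/25 ≈ -7.4267e+5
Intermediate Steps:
r(I) = -5/2 + 2*I
c = -6/5 ≈ -1.2000
O(s, m) = 3 + s*(-5/2 + 2*m) (O(s, m) = (-5/2 + 2*m)*s + 3 = s*(-5/2 + 2*m) + 3 = 3 + s*(-5/2 + 2*m))
p(l) = 9 + 3*l*(-5 + 4*l)/2 (p(l) = 3*(3 + l*(-5 + 4*l)/2) = 9 + 3*l*(-5 + 4*l)/2)
p(c)*(-25270 - 2608) = (9 + (3/2)*(-6/5)*(-5 + 4*(-6/5)))*(-25270 - 2608) = (9 + (3/2)*(-6/5)*(-5 - 24/5))*(-27878) = (9 + (3/2)*(-6/5)*(-49/5))*(-27878) = (9 + 441/25)*(-27878) = (666/25)*(-27878) = -18566748/25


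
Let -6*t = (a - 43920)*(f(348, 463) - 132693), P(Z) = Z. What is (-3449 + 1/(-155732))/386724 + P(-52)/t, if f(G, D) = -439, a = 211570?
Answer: -1498538013086162527/168025429156734130800 ≈ -0.0089185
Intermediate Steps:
t = 11159789900/3 (t = -(211570 - 43920)*(-439 - 132693)/6 = -83825*(-133132)/3 = -⅙*(-22319579800) = 11159789900/3 ≈ 3.7199e+9)
(-3449 + 1/(-155732))/386724 + P(-52)/t = (-3449 + 1/(-155732))/386724 - 52/11159789900/3 = (-3449 - 1/155732)*(1/386724) - 52*3/11159789900 = -537119669/155732*1/386724 - 39/2789947475 = -537119669/60225301968 - 39/2789947475 = -1498538013086162527/168025429156734130800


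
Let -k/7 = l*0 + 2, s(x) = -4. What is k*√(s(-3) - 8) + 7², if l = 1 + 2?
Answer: 49 - 28*I*√3 ≈ 49.0 - 48.497*I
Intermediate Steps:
l = 3
k = -14 (k = -7*(3*0 + 2) = -7*(0 + 2) = -7*2 = -14)
k*√(s(-3) - 8) + 7² = -14*√(-4 - 8) + 7² = -28*I*√3 + 49 = 49 - 28*I*√3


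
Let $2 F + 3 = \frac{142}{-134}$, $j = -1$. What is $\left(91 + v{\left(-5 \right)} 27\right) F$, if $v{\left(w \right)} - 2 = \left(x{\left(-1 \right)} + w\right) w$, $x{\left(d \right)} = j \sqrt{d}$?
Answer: $- \frac{111520}{67} - \frac{18360 i}{67} \approx -1664.5 - 274.03 i$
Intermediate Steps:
$F = - \frac{136}{67}$ ($F = - \frac{3}{2} + \frac{142 \frac{1}{-134}}{2} = - \frac{3}{2} + \frac{142 \left(- \frac{1}{134}\right)}{2} = - \frac{3}{2} + \frac{1}{2} \left(- \frac{71}{67}\right) = - \frac{3}{2} - \frac{71}{134} = - \frac{136}{67} \approx -2.0299$)
$x{\left(d \right)} = - \sqrt{d}$
$v{\left(w \right)} = 2 + w \left(w - i\right)$ ($v{\left(w \right)} = 2 + \left(- \sqrt{-1} + w\right) w = 2 + \left(- i + w\right) w = 2 + \left(w - i\right) w = 2 + w \left(w - i\right)$)
$\left(91 + v{\left(-5 \right)} 27\right) F = \left(91 + \left(2 + \left(-5\right)^{2} - i \left(-5\right)\right) 27\right) \left(- \frac{136}{67}\right) = \left(91 + \left(2 + 25 + 5 i\right) 27\right) \left(- \frac{136}{67}\right) = \left(91 + \left(27 + 5 i\right) 27\right) \left(- \frac{136}{67}\right) = \left(91 + \left(729 + 135 i\right)\right) \left(- \frac{136}{67}\right) = \left(820 + 135 i\right) \left(- \frac{136}{67}\right) = - \frac{111520}{67} - \frac{18360 i}{67}$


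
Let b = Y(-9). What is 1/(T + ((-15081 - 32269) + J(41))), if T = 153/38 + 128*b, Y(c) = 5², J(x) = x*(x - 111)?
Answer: -38/1786607 ≈ -2.1269e-5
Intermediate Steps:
J(x) = x*(-111 + x)
Y(c) = 25
b = 25
T = 121753/38 (T = 153/38 + 128*25 = 153*(1/38) + 3200 = 153/38 + 3200 = 121753/38 ≈ 3204.0)
1/(T + ((-15081 - 32269) + J(41))) = 1/(121753/38 + ((-15081 - 32269) + 41*(-111 + 41))) = 1/(121753/38 + (-47350 + 41*(-70))) = 1/(121753/38 + (-47350 - 2870)) = 1/(121753/38 - 50220) = 1/(-1786607/38) = -38/1786607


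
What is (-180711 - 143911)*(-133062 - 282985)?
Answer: 135058009234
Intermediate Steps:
(-180711 - 143911)*(-133062 - 282985) = -324622*(-416047) = 135058009234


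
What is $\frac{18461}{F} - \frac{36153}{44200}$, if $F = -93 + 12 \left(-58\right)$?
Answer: $- \frac{64961609}{2682600} \approx -24.216$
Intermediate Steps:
$F = -789$ ($F = -93 - 696 = -789$)
$\frac{18461}{F} - \frac{36153}{44200} = \frac{18461}{-789} - \frac{36153}{44200} = 18461 \left(- \frac{1}{789}\right) - \frac{2781}{3400} = - \frac{18461}{789} - \frac{2781}{3400} = - \frac{64961609}{2682600}$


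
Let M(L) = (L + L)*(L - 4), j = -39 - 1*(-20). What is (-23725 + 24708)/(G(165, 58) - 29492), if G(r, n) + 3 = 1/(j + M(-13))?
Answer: -415809/12476384 ≈ -0.033328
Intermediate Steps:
j = -19 (j = -39 + 20 = -19)
M(L) = 2*L*(-4 + L) (M(L) = (2*L)*(-4 + L) = 2*L*(-4 + L))
G(r, n) = -1268/423 (G(r, n) = -3 + 1/(-19 + 2*(-13)*(-4 - 13)) = -3 + 1/(-19 + 2*(-13)*(-17)) = -3 + 1/(-19 + 442) = -3 + 1/423 = -1268/423)
(-23725 + 24708)/(G(165, 58) - 29492) = (-23725 + 24708)/(-1268/423 - 29492) = 983/(-12476384/423) = 983*(-423/12476384) = -415809/12476384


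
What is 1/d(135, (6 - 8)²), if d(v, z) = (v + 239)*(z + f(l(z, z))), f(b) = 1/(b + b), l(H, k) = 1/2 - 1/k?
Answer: 1/2244 ≈ 0.00044563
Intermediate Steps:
l(H, k) = ½ - 1/k (l(H, k) = 1*(½) - 1/k = ½ - 1/k)
f(b) = 1/(2*b)
d(v, z) = (239 + v)*(z + z/(-2 + z)) (d(v, z) = (v + 239)*(z + 1/(2*(((-2 + z)/(2*z))))) = (239 + v)*(z + (2*z/(-2 + z))/2) = (239 + v)*(z + z/(-2 + z)))
1/d(135, (6 - 8)²) = 1/((6 - 8)²*(239 + 135 + (-2 + (6 - 8)²)*(239 + 135))/(-2 + (6 - 8)²)) = 1/((-2)²*(239 + 135 + (-2 + (-2)²)*374)/(-2 + (-2)²)) = 1/(4*(239 + 135 + (-2 + 4)*374)/(-2 + 4)) = 1/(4*(239 + 135 + 2*374)/2) = 1/(4*(½)*(239 + 135 + 748)) = 1/(4*(½)*1122) = 1/2244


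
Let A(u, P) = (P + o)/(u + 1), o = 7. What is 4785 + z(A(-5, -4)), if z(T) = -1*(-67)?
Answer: 4852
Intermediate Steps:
A(u, P) = (7 + P)/(1 + u) (A(u, P) = (P + 7)/(u + 1) = (7 + P)/(1 + u))
z(T) = 67
4785 + z(A(-5, -4)) = 4785 + 67 = 4852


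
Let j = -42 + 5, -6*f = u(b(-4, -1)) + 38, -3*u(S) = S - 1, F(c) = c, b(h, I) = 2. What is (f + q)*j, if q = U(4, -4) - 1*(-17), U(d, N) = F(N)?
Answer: -4477/18 ≈ -248.72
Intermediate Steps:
u(S) = ⅓ - S/3 (u(S) = -(S - 1)/3 = -(-1 + S)/3 = ⅓ - S/3)
U(d, N) = N
f = -113/18 (f = -((⅓ - ⅓*2) + 38)/6 = -((⅓ - ⅔) + 38)/6 = -(-⅓ + 38)/6 = -⅙*113/3 = -113/18 ≈ -6.2778)
q = 13 (q = -4 - 1*(-17) = -4 + 17 = 13)
j = -37
(f + q)*j = (-113/18 + 13)*(-37) = (121/18)*(-37) = -4477/18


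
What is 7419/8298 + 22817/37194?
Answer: 12924382/8573217 ≈ 1.5075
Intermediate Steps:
7419/8298 + 22817/37194 = 7419*(1/8298) + 22817*(1/37194) = 2473/2766 + 22817/37194 = 12924382/8573217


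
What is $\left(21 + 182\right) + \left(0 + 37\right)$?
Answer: $240$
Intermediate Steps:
$\left(21 + 182\right) + \left(0 + 37\right) = 203 + 37 = 240$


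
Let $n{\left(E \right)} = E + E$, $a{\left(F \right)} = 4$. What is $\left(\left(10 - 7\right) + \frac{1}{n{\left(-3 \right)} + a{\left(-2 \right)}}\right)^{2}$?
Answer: $\frac{25}{4} \approx 6.25$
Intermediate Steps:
$n{\left(E \right)} = 2 E$
$\left(\left(10 - 7\right) + \frac{1}{n{\left(-3 \right)} + a{\left(-2 \right)}}\right)^{2} = \left(\left(10 - 7\right) + \frac{1}{2 \left(-3\right) + 4}\right)^{2} = \left(3 + \frac{1}{-6 + 4}\right)^{2} = \left(3 + \frac{1}{-2}\right)^{2} = \left(3 - \frac{1}{2}\right)^{2} = \left(\frac{5}{2}\right)^{2} = \frac{25}{4}$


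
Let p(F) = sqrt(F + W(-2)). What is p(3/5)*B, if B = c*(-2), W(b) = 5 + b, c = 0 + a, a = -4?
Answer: 24*sqrt(10)/5 ≈ 15.179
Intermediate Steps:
c = -4 (c = 0 - 4 = -4)
p(F) = sqrt(3 + F) (p(F) = sqrt(F + (5 - 2)) = sqrt(F + 3) = sqrt(3 + F))
B = 8 (B = -4*(-2) = 8)
p(3/5)*B = sqrt(3 + 3/5)*8 = sqrt(18/5)*8 = (3*sqrt(10)/5)*8 = 24*sqrt(10)/5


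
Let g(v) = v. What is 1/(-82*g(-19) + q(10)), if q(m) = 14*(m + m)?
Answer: 1/1838 ≈ 0.00054407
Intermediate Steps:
q(m) = 28*m (q(m) = 14*(2*m) = 28*m)
1/(-82*g(-19) + q(10)) = 1/(-82*(-19) + 28*10) = 1/(1558 + 280) = 1/1838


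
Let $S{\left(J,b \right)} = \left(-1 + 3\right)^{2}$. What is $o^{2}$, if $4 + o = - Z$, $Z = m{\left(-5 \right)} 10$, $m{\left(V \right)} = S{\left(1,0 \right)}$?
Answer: $1936$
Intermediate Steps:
$S{\left(J,b \right)} = 4$ ($S{\left(J,b \right)} = 2^{2} = 4$)
$m{\left(V \right)} = 4$
$Z = 40$ ($Z = 4 \cdot 10 = 40$)
$o = -44$ ($o = -4 - 40 = -44$)
$o^{2} = \left(-44\right)^{2} = 1936$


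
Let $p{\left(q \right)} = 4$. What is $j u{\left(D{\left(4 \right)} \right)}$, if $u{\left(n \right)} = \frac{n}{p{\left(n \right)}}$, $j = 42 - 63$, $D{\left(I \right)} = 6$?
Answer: $- \frac{63}{2} \approx -31.5$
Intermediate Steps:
$j = -21$ ($j = 42 - 63 = -21$)
$u{\left(n \right)} = \frac{n}{4}$
$j u{\left(D{\left(4 \right)} \right)} = - 21 \cdot \frac{1}{4} \cdot 6 = \left(-21\right) \frac{3}{2} = - \frac{63}{2}$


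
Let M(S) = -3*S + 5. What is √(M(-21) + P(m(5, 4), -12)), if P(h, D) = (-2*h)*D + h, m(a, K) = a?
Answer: √193 ≈ 13.892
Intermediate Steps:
P(h, D) = h - 2*D*h (P(h, D) = -2*D*h + h = h - 2*D*h)
M(S) = 5 - 3*S
√(M(-21) + P(m(5, 4), -12)) = √((5 - 3*(-21)) + 5*(1 - 2*(-12))) = √((5 + 63) + 5*(1 + 24)) = √(68 + 5*25) = √(68 + 125) = √193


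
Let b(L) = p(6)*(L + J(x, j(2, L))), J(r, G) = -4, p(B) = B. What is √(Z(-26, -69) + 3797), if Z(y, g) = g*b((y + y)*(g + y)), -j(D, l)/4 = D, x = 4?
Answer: I*√2039707 ≈ 1428.2*I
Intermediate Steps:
j(D, l) = -4*D
b(L) = -24 + 6*L (b(L) = 6*(L - 4) = 6*(-4 + L) = -24 + 6*L)
Z(y, g) = g*(-24 + 12*y*(g + y)) (Z(y, g) = g*(-24 + 6*((y + y)*(g + y))) = g*(-24 + 6*((2*y)*(g + y))) = g*(-24 + 6*(2*y*(g + y))) = g*(-24 + 12*y*(g + y)))
√(Z(-26, -69) + 3797) = √(12*(-69)*(-2 - 26*(-69 - 26)) + 3797) = √(12*(-69)*(-2 - 26*(-95)) + 3797) = √(12*(-69)*(-2 + 2470) + 3797) = √(12*(-69)*2468 + 3797) = √(-2043504 + 3797) = √(-2039707) = I*√2039707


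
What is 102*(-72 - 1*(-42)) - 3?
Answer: -3063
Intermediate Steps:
102*(-72 - 1*(-42)) - 3 = 102*(-72 + 42) - 3 = 102*(-30) - 3 = -3060 - 3 = -3063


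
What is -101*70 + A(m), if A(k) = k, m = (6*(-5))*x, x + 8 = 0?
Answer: -6830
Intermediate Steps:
x = -8 (x = -8 + 0 = -8)
m = 240 (m = (6*(-5))*(-8) = -30*(-8) = 240)
-101*70 + A(m) = -101*70 + 240 = -7070 + 240 = -6830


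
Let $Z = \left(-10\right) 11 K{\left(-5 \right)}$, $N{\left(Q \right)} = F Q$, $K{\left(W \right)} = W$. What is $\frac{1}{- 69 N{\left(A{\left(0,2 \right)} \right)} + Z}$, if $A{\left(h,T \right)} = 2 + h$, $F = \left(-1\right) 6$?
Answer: $\frac{1}{1378} \approx 0.00072569$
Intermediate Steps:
$F = -6$
$N{\left(Q \right)} = - 6 Q$
$Z = 550$ ($Z = \left(-10\right) 11 \left(-5\right) = \left(-110\right) \left(-5\right) = 550$)
$\frac{1}{- 69 N{\left(A{\left(0,2 \right)} \right)} + Z} = \frac{1}{- 69 \left(- 6 \left(2 + 0\right)\right) + 550} = \frac{1}{- 69 \left(\left(-6\right) 2\right) + 550} = \frac{1}{\left(-69\right) \left(-12\right) + 550} = \frac{1}{828 + 550} = \frac{1}{1378}$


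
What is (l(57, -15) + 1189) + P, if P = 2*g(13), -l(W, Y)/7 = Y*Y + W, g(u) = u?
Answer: -759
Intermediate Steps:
l(W, Y) = -7*W - 7*Y**2 (l(W, Y) = -7*(Y*Y + W) = -7*(Y**2 + W) = -7*(W + Y**2) = -7*W - 7*Y**2)
P = 26 (P = 2*13 = 26)
(l(57, -15) + 1189) + P = ((-7*57 - 7*(-15)**2) + 1189) + 26 = ((-399 - 7*225) + 1189) + 26 = ((-399 - 1575) + 1189) + 26 = (-1974 + 1189) + 26 = -785 + 26 = -759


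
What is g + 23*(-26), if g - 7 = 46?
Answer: -545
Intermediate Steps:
g = 53 (g = 7 + 46 = 53)
g + 23*(-26) = 53 + 23*(-26) = 53 - 598 = -545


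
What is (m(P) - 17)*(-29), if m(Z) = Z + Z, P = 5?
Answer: 203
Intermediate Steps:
m(Z) = 2*Z
(m(P) - 17)*(-29) = (2*5 - 17)*(-29) = (10 - 17)*(-29) = -7*(-29) = 203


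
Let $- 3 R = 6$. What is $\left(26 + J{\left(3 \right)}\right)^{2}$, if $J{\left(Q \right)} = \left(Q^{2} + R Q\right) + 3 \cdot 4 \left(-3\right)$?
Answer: $49$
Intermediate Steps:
$R = -2$ ($R = \left(- \frac{1}{3}\right) 6 = -2$)
$J{\left(Q \right)} = -36 + Q^{2} - 2 Q$ ($J{\left(Q \right)} = \left(Q^{2} - 2 Q\right) + 3 \cdot 4 \left(-3\right) = \left(Q^{2} - 2 Q\right) + 12 \left(-3\right) = \left(Q^{2} - 2 Q\right) - 36 = -36 + Q^{2} - 2 Q$)
$\left(26 + J{\left(3 \right)}\right)^{2} = \left(26 - \left(42 - 9\right)\right)^{2} = \left(26 - 33\right)^{2} = \left(-7\right)^{2} = 49$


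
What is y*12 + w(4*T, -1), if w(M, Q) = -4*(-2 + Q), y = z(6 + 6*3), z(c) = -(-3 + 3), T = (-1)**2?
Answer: 12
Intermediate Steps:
T = 1
z(c) = 0 (z(c) = -1*0 = 0)
y = 0
w(M, Q) = 8 - 4*Q
y*12 + w(4*T, -1) = 0*12 + (8 - 4*(-1)) = 0 + (8 + 4) = 0 + 12 = 12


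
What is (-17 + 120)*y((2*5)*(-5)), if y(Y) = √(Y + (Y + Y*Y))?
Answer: 2060*√6 ≈ 5045.9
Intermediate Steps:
y(Y) = √(Y² + 2*Y) (y(Y) = √(Y + (Y + Y²)) = √(Y² + 2*Y))
(-17 + 120)*y((2*5)*(-5)) = (-17 + 120)*√(((2*5)*(-5))*(2 + (2*5)*(-5))) = 103*√((10*(-5))*(2 + 10*(-5))) = 103*√(-50*(2 - 50)) = 103*√(-50*(-48)) = 103*√2400 = 103*(20*√6) = 2060*√6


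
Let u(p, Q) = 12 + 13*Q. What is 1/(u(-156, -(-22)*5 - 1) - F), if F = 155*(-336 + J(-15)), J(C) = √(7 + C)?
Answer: 53509/2863405281 + 310*I*√2/2863405281 ≈ 1.8687e-5 + 1.5311e-7*I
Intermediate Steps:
F = -52080 + 310*I*√2 (F = 155*(-336 + √(7 - 15)) = 155*(-336 + √(-8)) = 155*(-336 + 2*I*√2) = -52080 + 310*I*√2 ≈ -52080.0 + 438.41*I)
1/(u(-156, -(-22)*5 - 1) - F) = 1/((12 + 13*(-(-22)*5 - 1)) - (-52080 + 310*I*√2)) = 1/((12 + 13*(-11*(-10) - 1)) + (52080 - 310*I*√2)) = 1/((12 + 13*(110 - 1)) + (52080 - 310*I*√2)) = 1/((12 + 13*109) + (52080 - 310*I*√2)) = 1/((12 + 1417) + (52080 - 310*I*√2)) = 1/(1429 + (52080 - 310*I*√2)) = 1/(53509 - 310*I*√2)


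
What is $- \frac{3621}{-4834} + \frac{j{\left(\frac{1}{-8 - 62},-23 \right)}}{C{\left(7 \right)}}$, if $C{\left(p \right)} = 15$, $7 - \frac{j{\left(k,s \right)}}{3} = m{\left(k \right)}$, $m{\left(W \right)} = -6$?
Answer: $\frac{80947}{24170} \approx 3.3491$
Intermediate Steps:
$j{\left(k,s \right)} = 39$ ($j{\left(k,s \right)} = 21 - -18 = 21 + 18 = 39$)
$- \frac{3621}{-4834} + \frac{j{\left(\frac{1}{-8 - 62},-23 \right)}}{C{\left(7 \right)}} = - \frac{3621}{-4834} + \frac{39}{15} = \left(-3621\right) \left(- \frac{1}{4834}\right) + 39 \cdot \frac{1}{15} = \frac{3621}{4834} + \frac{13}{5} = \frac{80947}{24170}$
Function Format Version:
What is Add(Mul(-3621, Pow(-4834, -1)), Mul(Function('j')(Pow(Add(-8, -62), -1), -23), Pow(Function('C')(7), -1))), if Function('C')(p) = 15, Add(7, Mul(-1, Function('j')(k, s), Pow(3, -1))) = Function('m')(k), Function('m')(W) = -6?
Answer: Rational(80947, 24170) ≈ 3.3491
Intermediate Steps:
Function('j')(k, s) = 39 (Function('j')(k, s) = Add(21, Mul(-3, -6)) = Add(21, 18) = 39)
Add(Mul(-3621, Pow(-4834, -1)), Mul(Function('j')(Pow(Add(-8, -62), -1), -23), Pow(Function('C')(7), -1))) = Add(Mul(-3621, Pow(-4834, -1)), Mul(39, Pow(15, -1))) = Add(Mul(-3621, Rational(-1, 4834)), Mul(39, Rational(1, 15))) = Add(Rational(3621, 4834), Rational(13, 5)) = Rational(80947, 24170)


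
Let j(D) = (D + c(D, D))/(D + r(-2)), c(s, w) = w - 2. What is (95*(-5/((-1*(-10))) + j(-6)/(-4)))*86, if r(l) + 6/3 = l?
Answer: -13889/2 ≈ -6944.5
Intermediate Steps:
c(s, w) = -2 + w
r(l) = -2 + l
j(D) = (-2 + 2*D)/(-4 + D) (j(D) = (D + (-2 + D))/(D + (-2 - 2)) = (-2 + 2*D)/(D - 4) = (-2 + 2*D)/(-4 + D))
(95*(-5/((-1*(-10))) + j(-6)/(-4)))*86 = (95*(-5/((-1*(-10))) + (2*(-1 - 6)/(-4 - 6))/(-4)))*86 = (95*(-5/10 + (2*(-7)/(-10))*(-1/4)))*86 = (95*(-5*1/10 + (2*(-1/10)*(-7))*(-1/4)))*86 = (95*(-1/2 + (7/5)*(-1/4)))*86 = (95*(-1/2 - 7/20))*86 = (95*(-17/20))*86 = -323/4*86 = -13889/2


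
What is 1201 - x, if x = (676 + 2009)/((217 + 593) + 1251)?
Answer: 824192/687 ≈ 1199.7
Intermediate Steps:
x = 895/687 (x = 2685/(810 + 1251) = 2685/2061 = 2685*(1/2061) = 895/687 ≈ 1.3028)
1201 - x = 1201 - 1*895/687 = 1201 - 895/687 = 824192/687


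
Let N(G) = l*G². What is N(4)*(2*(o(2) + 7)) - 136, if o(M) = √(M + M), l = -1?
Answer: -424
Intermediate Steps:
o(M) = √2*√M (o(M) = √(2*M) = √2*√M)
N(G) = -G²
N(4)*(2*(o(2) + 7)) - 136 = (-1*4²)*(2*(√2*√2 + 7)) - 136 = (-1*16)*(2*(2 + 7)) - 136 = -32*9 - 136 = -16*18 - 136 = -288 - 136 = -424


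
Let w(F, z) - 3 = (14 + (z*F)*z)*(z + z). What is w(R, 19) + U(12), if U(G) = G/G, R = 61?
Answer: 837334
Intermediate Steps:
w(F, z) = 3 + 2*z*(14 + F*z**2) (w(F, z) = 3 + (14 + (z*F)*z)*(z + z) = 3 + (14 + (F*z)*z)*(2*z) = 3 + (14 + F*z**2)*(2*z) = 3 + 2*z*(14 + F*z**2))
U(G) = 1
w(R, 19) + U(12) = (3 + 28*19 + 2*61*19**3) + 1 = (3 + 532 + 2*61*6859) + 1 = (3 + 532 + 836798) + 1 = 837333 + 1 = 837334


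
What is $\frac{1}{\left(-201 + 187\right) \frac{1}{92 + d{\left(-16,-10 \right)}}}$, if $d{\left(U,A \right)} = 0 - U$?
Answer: $- \frac{54}{7} \approx -7.7143$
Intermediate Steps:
$d{\left(U,A \right)} = - U$
$\frac{1}{\left(-201 + 187\right) \frac{1}{92 + d{\left(-16,-10 \right)}}} = \frac{1}{\left(-201 + 187\right) \frac{1}{92 - -16}} = \frac{1}{\left(-14\right) \frac{1}{92 + 16}} = \frac{1}{\left(-14\right) \frac{1}{108}} = \frac{1}{- \frac{7}{54}} = - \frac{54}{7}$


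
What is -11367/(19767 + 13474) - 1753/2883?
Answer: -91042534/95833803 ≈ -0.95000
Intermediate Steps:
-11367/(19767 + 13474) - 1753/2883 = -11367/33241 - 1753*1/2883 = -11367*1/33241 - 1753/2883 = -11367/33241 - 1753/2883 = -91042534/95833803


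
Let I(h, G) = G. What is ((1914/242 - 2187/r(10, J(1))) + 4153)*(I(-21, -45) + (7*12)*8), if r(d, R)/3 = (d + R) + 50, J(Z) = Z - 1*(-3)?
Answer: 166511877/64 ≈ 2.6017e+6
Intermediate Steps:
J(Z) = 3 + Z (J(Z) = Z + 3 = 3 + Z)
r(d, R) = 150 + 3*R + 3*d (r(d, R) = 3*((d + R) + 50) = 3*((R + d) + 50) = 3*(50 + R + d) = 150 + 3*R + 3*d)
((1914/242 - 2187/r(10, J(1))) + 4153)*(I(-21, -45) + (7*12)*8) = ((1914/242 - 2187/(150 + 3*(3 + 1) + 3*10)) + 4153)*(-45 + (7*12)*8) = ((1914*(1/242) - 2187/(150 + 3*4 + 30)) + 4153)*(-45 + 84*8) = ((87/11 - 2187/(150 + 12 + 30)) + 4153)*(-45 + 672) = ((87/11 - 2187/192) + 4153)*627 = ((87/11 - 2187*1/192) + 4153)*627 = ((87/11 - 729/64) + 4153)*627 = (-2451/704 + 4153)*627 = (2921261/704)*627 = 166511877/64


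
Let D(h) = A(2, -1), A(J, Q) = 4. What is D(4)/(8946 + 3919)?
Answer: 4/12865 ≈ 0.00031092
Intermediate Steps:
D(h) = 4
D(4)/(8946 + 3919) = 4/(8946 + 3919) = 4/12865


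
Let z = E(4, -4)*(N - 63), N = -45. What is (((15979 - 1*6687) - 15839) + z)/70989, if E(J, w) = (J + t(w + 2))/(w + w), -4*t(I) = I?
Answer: -25945/283956 ≈ -0.091370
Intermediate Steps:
t(I) = -I/4
E(J, w) = (-½ + J - w/4)/(2*w) (E(J, w) = (J - (w + 2)/4)/(w + w) = (J - (2 + w)/4)/((2*w)) = (J + (-½ - w/4))*(1/(2*w)) = (-½ + J - w/4)*(1/(2*w)) = (-½ + J - w/4)/(2*w))
z = 243/4 (z = ((⅛)*(-2 - 1*(-4) + 4*4)/(-4))*(-45 - 63) = ((⅛)*(-¼)*(-2 + 4 + 16))*(-108) = ((⅛)*(-¼)*18)*(-108) = -9/16*(-108) = 243/4 ≈ 60.750)
(((15979 - 1*6687) - 15839) + z)/70989 = (((15979 - 1*6687) - 15839) + 243/4)/70989 = (((15979 - 6687) - 15839) + 243/4)*(1/70989) = ((9292 - 15839) + 243/4)*(1/70989) = (-6547 + 243/4)*(1/70989) = -25945/4*1/70989 = -25945/283956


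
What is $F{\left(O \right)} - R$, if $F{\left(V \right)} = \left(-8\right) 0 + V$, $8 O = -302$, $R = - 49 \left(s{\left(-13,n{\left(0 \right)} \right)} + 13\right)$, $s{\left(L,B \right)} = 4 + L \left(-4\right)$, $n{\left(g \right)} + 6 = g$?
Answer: $\frac{13373}{4} \approx 3343.3$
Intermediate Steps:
$n{\left(g \right)} = -6 + g$
$s{\left(L,B \right)} = 4 - 4 L$
$R = -3381$ ($R = - 49 \left(\left(4 - -52\right) + 13\right) = - 49 \left(\left(4 + 52\right) + 13\right) = - 49 \left(56 + 13\right) = \left(-49\right) 69 = -3381$)
$O = - \frac{151}{4}$ ($O = \frac{1}{8} \left(-302\right) = - \frac{151}{4} \approx -37.75$)
$F{\left(V \right)} = V$ ($F{\left(V \right)} = 0 + V = V$)
$F{\left(O \right)} - R = - \frac{151}{4} - -3381 = - \frac{151}{4} + 3381 = \frac{13373}{4}$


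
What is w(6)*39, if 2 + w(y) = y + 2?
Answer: 234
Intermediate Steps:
w(y) = y (w(y) = -2 + (y + 2) = -2 + (2 + y) = y)
w(6)*39 = 6*39 = 234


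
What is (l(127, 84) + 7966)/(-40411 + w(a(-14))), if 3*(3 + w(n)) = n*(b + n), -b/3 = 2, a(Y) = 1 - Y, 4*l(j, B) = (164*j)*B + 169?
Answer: -1781585/161476 ≈ -11.033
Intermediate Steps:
l(j, B) = 169/4 + 41*B*j (l(j, B) = ((164*j)*B + 169)/4 = (164*B*j + 169)/4 = (169 + 164*B*j)/4 = 169/4 + 41*B*j)
b = -6 (b = -3*2 = -6)
w(n) = -3 + n*(-6 + n)/3 (w(n) = -3 + (n*(-6 + n))/3 = -3 + n*(-6 + n)/3)
(l(127, 84) + 7966)/(-40411 + w(a(-14))) = ((169/4 + 41*84*127) + 7966)/(-40411 + (-3 - 2*(1 - 1*(-14)) + (1 - 1*(-14))**2/3)) = ((169/4 + 437388) + 7966)/(-40411 + (-3 - 2*(1 + 14) + (1 + 14)**2/3)) = (1749721/4 + 7966)/(-40411 + (-3 - 2*15 + (1/3)*15**2)) = 1781585/(4*(-40411 + (-3 - 30 + (1/3)*225))) = 1781585/(4*(-40411 + (-3 - 30 + 75))) = 1781585/(4*(-40411 + 42)) = (1781585/4)/(-40369) = (1781585/4)*(-1/40369) = -1781585/161476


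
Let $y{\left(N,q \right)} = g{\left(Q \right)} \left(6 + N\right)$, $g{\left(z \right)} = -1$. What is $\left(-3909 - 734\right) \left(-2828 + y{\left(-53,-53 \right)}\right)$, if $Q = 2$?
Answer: $12912183$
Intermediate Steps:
$y{\left(N,q \right)} = -6 - N$ ($y{\left(N,q \right)} = - (6 + N) = -6 - N$)
$\left(-3909 - 734\right) \left(-2828 + y{\left(-53,-53 \right)}\right) = \left(-3909 - 734\right) \left(-2828 - -47\right) = - 4643 \left(-2828 + \left(-6 + 53\right)\right) = - 4643 \left(-2828 + 47\right) = \left(-4643\right) \left(-2781\right) = 12912183$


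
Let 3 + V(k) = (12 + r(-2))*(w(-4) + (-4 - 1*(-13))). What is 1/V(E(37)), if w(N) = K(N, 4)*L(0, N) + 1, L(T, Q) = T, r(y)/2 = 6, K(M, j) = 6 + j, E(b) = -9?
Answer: 1/237 ≈ 0.0042194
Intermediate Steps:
r(y) = 12 (r(y) = 2*6 = 12)
w(N) = 1 (w(N) = (6 + 4)*0 + 1 = 10*0 + 1 = 0 + 1 = 1)
V(k) = 237 (V(k) = -3 + (12 + 12)*(1 + (-4 - 1*(-13))) = -3 + 24*(1 + (-4 + 13)) = -3 + 24*(1 + 9) = -3 + 24*10 = -3 + 240 = 237)
1/V(E(37)) = 1/237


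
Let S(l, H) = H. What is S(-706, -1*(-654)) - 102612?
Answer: -101958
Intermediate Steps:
S(-706, -1*(-654)) - 102612 = -1*(-654) - 102612 = 654 - 102612 = -101958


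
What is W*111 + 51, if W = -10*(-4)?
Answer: 4491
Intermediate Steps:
W = 40
W*111 + 51 = 40*111 + 51 = 4440 + 51 = 4491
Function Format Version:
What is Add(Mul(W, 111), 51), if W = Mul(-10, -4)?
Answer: 4491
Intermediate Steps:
W = 40
Add(Mul(W, 111), 51) = Add(Mul(40, 111), 51) = Add(4440, 51) = 4491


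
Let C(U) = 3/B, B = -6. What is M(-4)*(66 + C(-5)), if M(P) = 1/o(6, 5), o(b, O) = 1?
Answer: 131/2 ≈ 65.500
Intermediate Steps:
M(P) = 1 (M(P) = 1/1 = 1)
C(U) = -½ (C(U) = 3/(-6) = 3*(-⅙) = -½)
M(-4)*(66 + C(-5)) = 1*(66 - ½) = 1*(131/2) = 131/2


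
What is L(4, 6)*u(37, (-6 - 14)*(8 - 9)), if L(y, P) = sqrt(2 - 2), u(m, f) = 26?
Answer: 0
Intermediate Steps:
L(y, P) = 0 (L(y, P) = sqrt(0) = 0)
L(4, 6)*u(37, (-6 - 14)*(8 - 9)) = 0*26 = 0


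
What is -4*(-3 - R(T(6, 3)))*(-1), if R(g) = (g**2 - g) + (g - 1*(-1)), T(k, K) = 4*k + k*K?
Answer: -7072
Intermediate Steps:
T(k, K) = 4*k + K*k
R(g) = 1 + g**2 (R(g) = (g**2 - g) + (g + 1) = (g**2 - g) + (1 + g) = 1 + g**2)
-4*(-3 - R(T(6, 3)))*(-1) = -4*(-3 - (1 + (6*(4 + 3))**2))*(-1) = -4*(-3 - (1 + (6*7)**2))*(-1) = -4*(-3 - (1 + 42**2))*(-1) = -4*(-3 - (1 + 1764))*(-1) = -4*(-3 - 1*1765)*(-1) = -4*(-3 - 1765)*(-1) = -4*(-1768)*(-1) = 7072*(-1) = -7072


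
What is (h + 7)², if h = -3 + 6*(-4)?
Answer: 400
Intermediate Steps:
h = -27 (h = -3 - 24 = -27)
(h + 7)² = (-27 + 7)² = (-20)² = 400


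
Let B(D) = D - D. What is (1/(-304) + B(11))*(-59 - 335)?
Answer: 197/152 ≈ 1.2961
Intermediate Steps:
B(D) = 0
(1/(-304) + B(11))*(-59 - 335) = (1/(-304) + 0)*(-59 - 335) = (-1/304 + 0)*(-394) = -1/304*(-394) = 197/152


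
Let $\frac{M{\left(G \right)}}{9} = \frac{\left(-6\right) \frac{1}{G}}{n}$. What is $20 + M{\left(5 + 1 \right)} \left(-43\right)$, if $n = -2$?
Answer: $- \frac{347}{2} \approx -173.5$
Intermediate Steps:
$M{\left(G \right)} = \frac{27}{G}$ ($M{\left(G \right)} = 9 \frac{\left(-6\right) \frac{1}{G}}{-2} = 9 - \frac{6}{G} \left(- \frac{1}{2}\right) = 9 \frac{3}{G} = \frac{27}{G}$)
$20 + M{\left(5 + 1 \right)} \left(-43\right) = 20 + \frac{27}{5 + 1} \left(-43\right) = 20 + \frac{27}{6} \left(-43\right) = 20 + 27 \cdot \frac{1}{6} \left(-43\right) = 20 + \frac{9}{2} \left(-43\right) = 20 - \frac{387}{2} = - \frac{347}{2}$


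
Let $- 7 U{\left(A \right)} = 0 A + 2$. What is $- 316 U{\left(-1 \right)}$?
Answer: $\frac{632}{7} \approx 90.286$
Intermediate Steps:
$U{\left(A \right)} = - \frac{2}{7}$ ($U{\left(A \right)} = - \frac{0 A + 2}{7} = - \frac{0 + 2}{7} = \left(- \frac{1}{7}\right) 2 = - \frac{2}{7}$)
$- 316 U{\left(-1 \right)} = \left(-316\right) \left(- \frac{2}{7}\right) = \frac{632}{7}$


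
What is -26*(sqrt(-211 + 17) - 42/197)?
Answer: 1092/197 - 26*I*sqrt(194) ≈ 5.5431 - 362.14*I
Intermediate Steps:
-26*(sqrt(-211 + 17) - 42/197) = -26*(sqrt(-194) - 42*1/197) = -26*(I*sqrt(194) - 42/197) = -26*(-42/197 + I*sqrt(194)) = 1092/197 - 26*I*sqrt(194)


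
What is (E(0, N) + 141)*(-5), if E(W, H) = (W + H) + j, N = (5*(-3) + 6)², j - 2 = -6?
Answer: -1090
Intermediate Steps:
j = -4 (j = 2 - 6 = -4)
N = 81 (N = (-15 + 6)² = (-9)² = 81)
E(W, H) = -4 + H + W (E(W, H) = (W + H) - 4 = (H + W) - 4 = -4 + H + W)
(E(0, N) + 141)*(-5) = ((-4 + 81 + 0) + 141)*(-5) = (77 + 141)*(-5) = 218*(-5) = -1090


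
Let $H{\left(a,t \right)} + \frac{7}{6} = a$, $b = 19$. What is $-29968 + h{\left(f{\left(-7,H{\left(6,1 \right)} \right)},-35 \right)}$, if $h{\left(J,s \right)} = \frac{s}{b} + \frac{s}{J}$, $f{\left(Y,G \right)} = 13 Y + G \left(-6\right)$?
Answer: $- \frac{13666115}{456} \approx -29970.0$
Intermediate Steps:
$H{\left(a,t \right)} = - \frac{7}{6} + a$
$f{\left(Y,G \right)} = - 6 G + 13 Y$ ($f{\left(Y,G \right)} = 13 Y - 6 G = - 6 G + 13 Y$)
$h{\left(J,s \right)} = \frac{s}{19} + \frac{s}{J}$
$-29968 + h{\left(f{\left(-7,H{\left(6,1 \right)} \right)},-35 \right)} = -29968 - \left(\frac{35}{19} + \frac{35}{- 6 \left(- \frac{7}{6} + 6\right) + 13 \left(-7\right)}\right) = -29968 - \left(\frac{35}{19} + \frac{35}{\left(-6\right) \frac{29}{6} - 91}\right) = -29968 - \left(\frac{35}{19} + \frac{35}{-29 - 91}\right) = -29968 - \left(\frac{35}{19} + \frac{35}{-120}\right) = -29968 - \frac{707}{456} = - \frac{13666115}{456}$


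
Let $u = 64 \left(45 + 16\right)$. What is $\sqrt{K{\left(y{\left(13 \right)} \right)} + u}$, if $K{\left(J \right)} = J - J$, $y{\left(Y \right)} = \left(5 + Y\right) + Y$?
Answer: $8 \sqrt{61} \approx 62.482$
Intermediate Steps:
$y{\left(Y \right)} = 5 + 2 Y$
$K{\left(J \right)} = 0$
$u = 3904$ ($u = 64 \cdot 61 = 3904$)
$\sqrt{K{\left(y{\left(13 \right)} \right)} + u} = \sqrt{0 + 3904} = \sqrt{3904} = 8 \sqrt{61}$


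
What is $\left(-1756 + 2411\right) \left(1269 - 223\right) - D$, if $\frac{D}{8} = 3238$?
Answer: $659226$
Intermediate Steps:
$D = 25904$ ($D = 8 \cdot 3238 = 25904$)
$\left(-1756 + 2411\right) \left(1269 - 223\right) - D = \left(-1756 + 2411\right) \left(1269 - 223\right) - 25904 = 655 \cdot 1046 - 25904 = 685130 - 25904 = 659226$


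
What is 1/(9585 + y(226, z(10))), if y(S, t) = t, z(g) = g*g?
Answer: 1/9685 ≈ 0.00010325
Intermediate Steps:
z(g) = g²
1/(9585 + y(226, z(10))) = 1/(9585 + 10²) = 1/(9585 + 100) = 1/9685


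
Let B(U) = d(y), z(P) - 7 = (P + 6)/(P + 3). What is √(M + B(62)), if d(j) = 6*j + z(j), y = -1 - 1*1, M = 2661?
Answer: 2*√665 ≈ 51.575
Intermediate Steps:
y = -2 (y = -1 - 1 = -2)
z(P) = 7 + (6 + P)/(3 + P) (z(P) = 7 + (P + 6)/(P + 3) = 7 + (6 + P)/(3 + P))
d(j) = 6*j + (27 + 8*j)/(3 + j)
B(U) = -1 (B(U) = (27 + 6*(-2)² + 26*(-2))/(3 - 2) = (27 + 6*4 - 52)/1 = 1*(27 + 24 - 52) = 1*(-1) = -1)
√(M + B(62)) = √(2661 - 1) = √2660 = 2*√665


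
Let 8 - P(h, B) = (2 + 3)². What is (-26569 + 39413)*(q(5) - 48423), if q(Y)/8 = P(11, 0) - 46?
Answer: -628418388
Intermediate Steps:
P(h, B) = -17 (P(h, B) = 8 - (2 + 3)² = 8 - 1*5² = 8 - 1*25 = 8 - 25 = -17)
q(Y) = -504 (q(Y) = 8*(-17 - 46) = 8*(-63) = -504)
(-26569 + 39413)*(q(5) - 48423) = (-26569 + 39413)*(-504 - 48423) = 12844*(-48927) = -628418388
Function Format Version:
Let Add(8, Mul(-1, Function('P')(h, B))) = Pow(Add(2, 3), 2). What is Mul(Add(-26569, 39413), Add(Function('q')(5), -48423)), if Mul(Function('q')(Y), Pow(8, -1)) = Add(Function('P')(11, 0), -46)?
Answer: -628418388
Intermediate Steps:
Function('P')(h, B) = -17 (Function('P')(h, B) = Add(8, Mul(-1, Pow(Add(2, 3), 2))) = Add(8, Mul(-1, Pow(5, 2))) = Add(8, Mul(-1, 25)) = Add(8, -25) = -17)
Function('q')(Y) = -504 (Function('q')(Y) = Mul(8, Add(-17, -46)) = Mul(8, -63) = -504)
Mul(Add(-26569, 39413), Add(Function('q')(5), -48423)) = Mul(Add(-26569, 39413), Add(-504, -48423)) = Mul(12844, -48927) = -628418388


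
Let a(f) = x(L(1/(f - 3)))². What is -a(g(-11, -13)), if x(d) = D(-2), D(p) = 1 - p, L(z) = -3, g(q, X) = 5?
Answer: -9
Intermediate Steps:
x(d) = 3 (x(d) = 1 - 1*(-2) = 1 + 2 = 3)
a(f) = 9 (a(f) = 3² = 9)
-a(g(-11, -13)) = -1*9 = -9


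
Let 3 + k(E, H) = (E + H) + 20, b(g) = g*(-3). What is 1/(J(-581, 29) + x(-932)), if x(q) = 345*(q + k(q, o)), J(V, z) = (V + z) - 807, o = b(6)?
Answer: -1/644784 ≈ -1.5509e-6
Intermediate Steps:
b(g) = -3*g
o = -18 (o = -3*6 = -18)
J(V, z) = -807 + V + z
k(E, H) = 17 + E + H (k(E, H) = -3 + ((E + H) + 20) = -3 + (20 + E + H) = 17 + E + H)
x(q) = -345 + 690*q (x(q) = 345*(q + (17 + q - 18)) = 345*(q + (-1 + q)) = 345*(-1 + 2*q) = -345 + 690*q)
1/(J(-581, 29) + x(-932)) = 1/((-807 - 581 + 29) + (-345 + 690*(-932))) = 1/(-1359 + (-345 - 643080)) = 1/(-1359 - 643425) = 1/(-644784) = -1/644784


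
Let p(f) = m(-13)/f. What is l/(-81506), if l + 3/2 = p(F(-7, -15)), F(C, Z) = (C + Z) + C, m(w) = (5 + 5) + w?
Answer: 81/4727348 ≈ 1.7134e-5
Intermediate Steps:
m(w) = 10 + w
F(C, Z) = Z + 2*C
p(f) = -3/f (p(f) = (10 - 13)/f = -3/f)
l = -81/58 (l = -3/2 - 3/(-15 + 2*(-7)) = -3/2 - 3/(-15 - 14) = -3/2 - 3/(-29) = -3/2 - 3*(-1/29) = -3/2 + 3/29 = -81/58 ≈ -1.3966)
l/(-81506) = -81/58/(-81506) = -81/58*(-1/81506) = 81/4727348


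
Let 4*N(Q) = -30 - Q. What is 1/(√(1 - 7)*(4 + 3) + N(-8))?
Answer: -22/1297 - 28*I*√6/1297 ≈ -0.016962 - 0.05288*I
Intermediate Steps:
N(Q) = -15/2 - Q/4 (N(Q) = (-30 - Q)/4 = -15/2 - Q/4)
1/(√(1 - 7)*(4 + 3) + N(-8)) = 1/(√(1 - 7)*(4 + 3) + (-15/2 - ¼*(-8))) = 1/(√(-6)*7 + (-15/2 + 2)) = 1/((I*√6)*7 - 11/2) = 1/(7*I*√6 - 11/2) = 1/(-11/2 + 7*I*√6)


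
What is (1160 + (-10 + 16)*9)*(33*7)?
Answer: 280434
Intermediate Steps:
(1160 + (-10 + 16)*9)*(33*7) = (1160 + 6*9)*231 = (1160 + 54)*231 = 1214*231 = 280434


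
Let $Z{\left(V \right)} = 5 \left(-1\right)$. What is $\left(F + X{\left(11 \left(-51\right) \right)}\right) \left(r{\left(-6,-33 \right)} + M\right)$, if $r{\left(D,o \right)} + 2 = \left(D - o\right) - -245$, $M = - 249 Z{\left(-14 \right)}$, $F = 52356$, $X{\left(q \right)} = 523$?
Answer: $80111685$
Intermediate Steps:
$Z{\left(V \right)} = -5$
$M = 1245$ ($M = \left(-249\right) \left(-5\right) = 1245$)
$r{\left(D,o \right)} = 243 + D - o$ ($r{\left(D,o \right)} = -2 - \left(-245 + o - D\right) = -2 + \left(\left(D - o\right) + 245\right) = -2 + \left(245 + D - o\right) = 243 + D - o$)
$\left(F + X{\left(11 \left(-51\right) \right)}\right) \left(r{\left(-6,-33 \right)} + M\right) = \left(52356 + 523\right) \left(\left(243 - 6 - -33\right) + 1245\right) = 52879 \left(\left(243 - 6 + 33\right) + 1245\right) = 52879 \left(270 + 1245\right) = 52879 \cdot 1515 = 80111685$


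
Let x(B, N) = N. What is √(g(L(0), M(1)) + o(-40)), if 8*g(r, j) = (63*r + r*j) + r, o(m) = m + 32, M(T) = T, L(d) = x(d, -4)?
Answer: 9*I*√2/2 ≈ 6.364*I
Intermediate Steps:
L(d) = -4
o(m) = 32 + m
g(r, j) = 8*r + j*r/8 (g(r, j) = ((63*r + r*j) + r)/8 = ((63*r + j*r) + r)/8 = (64*r + j*r)/8 = 8*r + j*r/8)
√(g(L(0), M(1)) + o(-40)) = √((⅛)*(-4)*(64 + 1) + (32 - 40)) = √((⅛)*(-4)*65 - 8) = √(-65/2 - 8) = √(-81/2) = 9*I*√2/2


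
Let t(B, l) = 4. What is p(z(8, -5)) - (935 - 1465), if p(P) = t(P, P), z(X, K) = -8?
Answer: 534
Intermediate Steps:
p(P) = 4
p(z(8, -5)) - (935 - 1465) = 4 - (935 - 1465) = 4 - 1*(-530) = 4 + 530 = 534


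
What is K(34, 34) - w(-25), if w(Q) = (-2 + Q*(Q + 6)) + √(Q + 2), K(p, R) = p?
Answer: -439 - I*√23 ≈ -439.0 - 4.7958*I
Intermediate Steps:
w(Q) = -2 + √(2 + Q) + Q*(6 + Q) (w(Q) = (-2 + Q*(6 + Q)) + √(2 + Q) = -2 + √(2 + Q) + Q*(6 + Q))
K(34, 34) - w(-25) = 34 - (-2 + (-25)² + √(2 - 25) + 6*(-25)) = 34 - (-2 + 625 + √(-23) - 150) = 34 - (-2 + 625 + I*√23 - 150) = 34 - (473 + I*√23) = 34 + (-473 - I*√23) = -439 - I*√23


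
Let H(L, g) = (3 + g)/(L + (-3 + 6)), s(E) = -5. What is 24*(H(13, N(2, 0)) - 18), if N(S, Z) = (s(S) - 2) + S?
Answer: -435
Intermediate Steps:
N(S, Z) = -7 + S (N(S, Z) = (-5 - 2) + S = -7 + S)
H(L, g) = (3 + g)/(3 + L) (H(L, g) = (3 + g)/(L + 3) = (3 + g)/(3 + L))
24*(H(13, N(2, 0)) - 18) = 24*((3 + (-7 + 2))/(3 + 13) - 18) = 24*((3 - 5)/16 - 18) = 24*((1/16)*(-2) - 18) = 24*(-1/8 - 18) = 24*(-145/8) = -435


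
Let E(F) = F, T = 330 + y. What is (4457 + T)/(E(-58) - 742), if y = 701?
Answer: -343/50 ≈ -6.8600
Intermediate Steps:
T = 1031 (T = 330 + 701 = 1031)
(4457 + T)/(E(-58) - 742) = (4457 + 1031)/(-58 - 742) = 5488/(-800) = 5488*(-1/800) = -343/50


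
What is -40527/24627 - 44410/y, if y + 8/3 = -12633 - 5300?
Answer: 366806307/441701663 ≈ 0.83044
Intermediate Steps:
y = -53807/3 (y = -8/3 + (-12633 - 5300) = -8/3 - 17933 = -53807/3 ≈ -17936.)
-40527/24627 - 44410/y = -40527/24627 - 44410/(-53807/3) = -40527*1/24627 - 44410*(-3/53807) = -13509/8209 + 133230/53807 = 366806307/441701663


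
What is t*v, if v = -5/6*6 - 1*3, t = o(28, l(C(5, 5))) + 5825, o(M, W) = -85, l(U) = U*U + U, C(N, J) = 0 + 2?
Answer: -45920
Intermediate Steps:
C(N, J) = 2
l(U) = U + U² (l(U) = U² + U = U + U²)
t = 5740 (t = -85 + 5825 = 5740)
v = -8 (v = -5*⅙*6 - 3 = -⅚*6 - 3 = -5 - 3 = -8)
t*v = 5740*(-8) = -45920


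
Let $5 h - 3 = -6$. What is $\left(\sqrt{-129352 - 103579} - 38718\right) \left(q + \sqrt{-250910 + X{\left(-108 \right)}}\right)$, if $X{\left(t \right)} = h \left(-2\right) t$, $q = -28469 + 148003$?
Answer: $- \frac{\left(38718 - i \sqrt{232931}\right) \left(597670 + i \sqrt{6275990}\right)}{5} \approx -4.6284 \cdot 10^{9} + 3.8291 \cdot 10^{7} i$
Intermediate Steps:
$h = - \frac{3}{5}$ ($h = \frac{3}{5} + \frac{1}{5} \left(-6\right) = \frac{3}{5} - \frac{6}{5} = - \frac{3}{5} \approx -0.6$)
$q = 119534$
$X{\left(t \right)} = \frac{6 t}{5}$ ($X{\left(t \right)} = \left(- \frac{3}{5}\right) \left(-2\right) t = \frac{6 t}{5}$)
$\left(\sqrt{-129352 - 103579} - 38718\right) \left(q + \sqrt{-250910 + X{\left(-108 \right)}}\right) = \left(\sqrt{-129352 - 103579} - 38718\right) \left(119534 + \sqrt{-250910 + \frac{6}{5} \left(-108\right)}\right) = \left(\sqrt{-232931} - 38718\right) \left(119534 + \sqrt{-250910 - \frac{648}{5}}\right) = \left(i \sqrt{232931} - 38718\right) \left(119534 + \sqrt{- \frac{1255198}{5}}\right) = \left(-38718 + i \sqrt{232931}\right) \left(119534 + \frac{i \sqrt{6275990}}{5}\right)$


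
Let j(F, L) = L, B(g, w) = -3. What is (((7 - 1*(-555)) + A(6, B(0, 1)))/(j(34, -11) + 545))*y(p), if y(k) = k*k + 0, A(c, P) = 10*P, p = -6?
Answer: 3192/89 ≈ 35.865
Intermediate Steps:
y(k) = k² (y(k) = k² + 0 = k²)
(((7 - 1*(-555)) + A(6, B(0, 1)))/(j(34, -11) + 545))*y(p) = (((7 - 1*(-555)) + 10*(-3))/(-11 + 545))*(-6)² = (((7 + 555) - 30)/534)*36 = ((562 - 30)*(1/534))*36 = (532*(1/534))*36 = (266/267)*36 = 3192/89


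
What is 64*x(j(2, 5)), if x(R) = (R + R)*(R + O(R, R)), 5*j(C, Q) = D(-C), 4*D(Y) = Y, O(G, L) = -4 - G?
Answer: 256/5 ≈ 51.200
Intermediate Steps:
D(Y) = Y/4
j(C, Q) = -C/20 (j(C, Q) = ((-C)/4)/5 = (-C/4)/5 = -C/20)
x(R) = -8*R (x(R) = (R + R)*(R + (-4 - R)) = (2*R)*(-4) = -8*R)
64*x(j(2, 5)) = 64*(-(-2)*2/5) = 64*(-8*(-⅒)) = 64*(⅘) = 256/5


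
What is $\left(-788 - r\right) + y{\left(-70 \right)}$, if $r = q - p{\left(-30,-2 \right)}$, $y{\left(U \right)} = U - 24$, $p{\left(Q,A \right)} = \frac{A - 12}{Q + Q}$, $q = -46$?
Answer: $- \frac{25073}{30} \approx -835.77$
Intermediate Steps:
$p{\left(Q,A \right)} = \frac{-12 + A}{2 Q}$
$y{\left(U \right)} = -24 + U$
$r = - \frac{1387}{30}$ ($r = -46 - \frac{-12 - 2}{2 \left(-30\right)} = -46 - \frac{1}{2} \left(- \frac{1}{30}\right) \left(-14\right) = -46 - \frac{7}{30} = - \frac{1387}{30} \approx -46.233$)
$\left(-788 - r\right) + y{\left(-70 \right)} = \left(-788 - - \frac{1387}{30}\right) - 94 = \left(-788 + \frac{1387}{30}\right) - 94 = - \frac{22253}{30} - 94 = - \frac{25073}{30}$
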